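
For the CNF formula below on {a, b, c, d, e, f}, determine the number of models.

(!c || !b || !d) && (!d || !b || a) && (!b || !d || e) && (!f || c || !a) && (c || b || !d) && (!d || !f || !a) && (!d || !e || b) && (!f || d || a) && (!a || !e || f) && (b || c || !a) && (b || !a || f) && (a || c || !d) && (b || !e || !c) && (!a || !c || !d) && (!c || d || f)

There are 2^6 = 64 truth assignments over (a, b, c, d, e, f).
Split on d. With d = true, the clauses containing d are satisfied and !d drops from the rest; 2 of the 2^5 = 32 assignments to the other variables satisfy what remains.
With d = false, by the same count on the reduced clause set, 8 assignments work.
(One model: a=F, b=F, c=F, d=F, e=F, f=F.)
Total: 2 + 8 = 10.

10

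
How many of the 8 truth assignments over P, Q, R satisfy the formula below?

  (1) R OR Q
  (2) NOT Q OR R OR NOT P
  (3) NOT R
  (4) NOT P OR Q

There are 2^3 = 8 truth assignments over (P, Q, R).
Split on Q. With Q = true, the clauses containing Q are satisfied and NOT Q drops from the rest; 1 of the 2^2 = 4 assignments to the other variables satisfy what remains.
With Q = false, by the same count on the reduced clause set, 0 assignments work.
(One model: P=F, Q=T, R=F.)
Total: 1 + 0 = 1.

1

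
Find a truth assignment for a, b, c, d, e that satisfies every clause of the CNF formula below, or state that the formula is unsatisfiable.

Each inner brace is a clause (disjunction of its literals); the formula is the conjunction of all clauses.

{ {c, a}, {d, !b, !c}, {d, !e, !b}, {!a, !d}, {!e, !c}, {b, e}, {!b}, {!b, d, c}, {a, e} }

a: true, b: false, c: false, d: false, e: true

Unit clause (!b) forces b = false.
Unit clause (e) forces e = true.
Unit clause (!c) forces c = false.
Unit clause (a) forces a = true.
Unit clause (!d) forces d = false.
All clauses are satisfied.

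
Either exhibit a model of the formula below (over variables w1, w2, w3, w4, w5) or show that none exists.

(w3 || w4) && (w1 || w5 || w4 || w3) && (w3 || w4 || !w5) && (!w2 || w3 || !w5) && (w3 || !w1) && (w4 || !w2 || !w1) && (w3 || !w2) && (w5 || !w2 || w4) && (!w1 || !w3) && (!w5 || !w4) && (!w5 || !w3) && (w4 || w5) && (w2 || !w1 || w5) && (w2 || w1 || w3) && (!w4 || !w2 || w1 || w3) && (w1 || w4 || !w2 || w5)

Suppose w3 = true.
Unit clause (!w1) forces w1 = false.
Unit clause (!w5) forces w5 = false.
Unit clause (w4) forces w4 = true.
All clauses hold; w2 can take either value.

w1: false, w2: false, w3: true, w4: true, w5: false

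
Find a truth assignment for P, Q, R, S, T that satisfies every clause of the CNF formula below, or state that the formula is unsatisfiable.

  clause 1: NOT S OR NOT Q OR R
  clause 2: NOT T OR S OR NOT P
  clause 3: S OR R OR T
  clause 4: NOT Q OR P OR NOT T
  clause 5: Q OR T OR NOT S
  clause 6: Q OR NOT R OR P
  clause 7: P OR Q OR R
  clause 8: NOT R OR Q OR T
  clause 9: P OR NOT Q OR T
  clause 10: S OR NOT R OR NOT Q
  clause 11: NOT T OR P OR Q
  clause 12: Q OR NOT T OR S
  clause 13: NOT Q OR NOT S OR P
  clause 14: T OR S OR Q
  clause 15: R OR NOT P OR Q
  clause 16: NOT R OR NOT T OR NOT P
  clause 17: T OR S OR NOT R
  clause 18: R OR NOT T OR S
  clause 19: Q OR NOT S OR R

P=true; Q=true; R=true; S=true; T=false

Branch on S: set S = true.
Branch on Q: set Q = true.
(R) alone gives R = true.
(P) alone gives P = true.
(NOT T) alone gives T = false.
All clauses are satisfied.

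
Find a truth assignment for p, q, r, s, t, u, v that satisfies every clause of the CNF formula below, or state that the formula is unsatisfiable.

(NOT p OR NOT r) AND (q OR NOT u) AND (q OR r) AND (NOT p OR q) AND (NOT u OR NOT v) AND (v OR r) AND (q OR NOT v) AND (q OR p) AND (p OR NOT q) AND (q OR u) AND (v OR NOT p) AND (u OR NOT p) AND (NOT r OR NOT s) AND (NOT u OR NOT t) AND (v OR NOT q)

UNSATISFIABLE

Branch on p: set p = false.
(q) alone gives q = true.
But (NOT q) is also a unit clause — contradiction.
Backtrack on p: now try p = true.
(NOT r) alone gives r = false.
(q) alone gives q = true.
(v) alone gives v = true.
(NOT u) alone gives u = false.
But (u) is also a unit clause — contradiction.
Either choice for p ends in contradiction.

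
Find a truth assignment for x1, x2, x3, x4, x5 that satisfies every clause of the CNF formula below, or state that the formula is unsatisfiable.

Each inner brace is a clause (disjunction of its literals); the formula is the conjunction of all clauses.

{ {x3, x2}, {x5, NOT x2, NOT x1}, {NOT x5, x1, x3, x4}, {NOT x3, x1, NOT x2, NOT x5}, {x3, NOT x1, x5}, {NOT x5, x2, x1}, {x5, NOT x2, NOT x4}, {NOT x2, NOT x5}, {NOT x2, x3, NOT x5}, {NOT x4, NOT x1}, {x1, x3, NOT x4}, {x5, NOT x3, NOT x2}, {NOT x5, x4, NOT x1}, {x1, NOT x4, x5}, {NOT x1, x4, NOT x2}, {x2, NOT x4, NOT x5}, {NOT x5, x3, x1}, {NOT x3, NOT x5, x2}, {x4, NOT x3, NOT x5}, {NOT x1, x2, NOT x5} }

Try x3 = true.
Try x2 = false.
From the singleton clause (NOT x5), x5 = false.
Try x4 = false.
Every clause is now satisfied; x1 is unconstrained.

x1: true, x2: false, x3: true, x4: false, x5: false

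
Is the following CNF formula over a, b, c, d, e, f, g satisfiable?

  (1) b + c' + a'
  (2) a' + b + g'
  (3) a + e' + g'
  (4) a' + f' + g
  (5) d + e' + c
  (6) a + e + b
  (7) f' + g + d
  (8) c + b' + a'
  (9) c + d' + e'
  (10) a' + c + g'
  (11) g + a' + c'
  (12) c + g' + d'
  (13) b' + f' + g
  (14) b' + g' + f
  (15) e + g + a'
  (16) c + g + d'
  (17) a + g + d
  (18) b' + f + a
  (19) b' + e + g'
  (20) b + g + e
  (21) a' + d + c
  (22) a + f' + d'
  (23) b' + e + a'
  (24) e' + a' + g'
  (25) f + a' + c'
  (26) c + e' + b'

Satisfiable

Try b = 0.
Try c = 1.
(a') alone gives a = 0.
(e) alone gives e = 1.
(g') alone gives g = 0.
(d) alone gives d = 1.
(f') alone gives f = 0.
Every clause now holds.
A satisfying assignment: a=0; b=0; c=1; d=1; e=1; f=0; g=0.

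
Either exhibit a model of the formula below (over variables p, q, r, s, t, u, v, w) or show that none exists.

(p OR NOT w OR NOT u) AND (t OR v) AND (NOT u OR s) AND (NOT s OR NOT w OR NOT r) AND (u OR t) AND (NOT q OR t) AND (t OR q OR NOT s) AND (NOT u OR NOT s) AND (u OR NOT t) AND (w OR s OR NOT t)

UNSATISFIABLE

Branch on t: set t = true.
From the singleton clause (u), u = true.
From the singleton clause (s), s = true.
Now (NOT s) is unsatisfied and unit — conflict.
Backtrack on t: now try t = false.
From the singleton clause (v), v = true.
From the singleton clause (u), u = true.
From the singleton clause (s), s = true.
Now (NOT s) is unsatisfied and unit — conflict.
Neither t = true nor t = false works.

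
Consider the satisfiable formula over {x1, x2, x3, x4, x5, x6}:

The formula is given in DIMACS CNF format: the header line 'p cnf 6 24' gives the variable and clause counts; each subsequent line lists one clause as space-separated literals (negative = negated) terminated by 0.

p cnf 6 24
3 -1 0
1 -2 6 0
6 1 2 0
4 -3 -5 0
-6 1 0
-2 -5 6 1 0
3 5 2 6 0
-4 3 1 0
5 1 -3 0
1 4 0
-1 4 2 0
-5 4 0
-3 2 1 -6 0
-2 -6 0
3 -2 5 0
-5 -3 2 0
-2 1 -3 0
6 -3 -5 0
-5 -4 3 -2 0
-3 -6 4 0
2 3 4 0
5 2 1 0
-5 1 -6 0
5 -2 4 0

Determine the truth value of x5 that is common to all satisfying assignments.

False

Suppose x5 = True.
The clause (x4) is unit, so x4 = True.
Try x3 = True.
The clause (x2) is unit, so x2 = True.
The clause (¬x6) is unit, so x6 = False.
That conflicts with the unit clause (x6).
So x3 must be the other value — set x3 = False.
The clause (¬x1) is unit, so x1 = False.
That conflicts with the unit clause (x1).
Neither x3 = True nor x3 = False works.
So every satisfying assignment has x5 = False.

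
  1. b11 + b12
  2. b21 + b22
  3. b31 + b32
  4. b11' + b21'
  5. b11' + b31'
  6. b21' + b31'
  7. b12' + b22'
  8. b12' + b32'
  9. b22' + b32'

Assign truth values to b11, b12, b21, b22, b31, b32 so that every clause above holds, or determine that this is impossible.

Case b11 = 1:
Unit clause (b21') forces b21 = 0.
Unit clause (b22) forces b22 = 1.
Unit clause (b31') forces b31 = 0.
Unit clause (b32) forces b32 = 1.
Now (b32') is unsatisfied and unit — conflict.
Undo b11 and try b11 = 0.
Unit clause (b12) forces b12 = 1.
Unit clause (b22') forces b22 = 0.
Unit clause (b21) forces b21 = 1.
Unit clause (b31') forces b31 = 0.
Unit clause (b32) forces b32 = 1.
Now (b32') is unsatisfied and unit — conflict.
Both values of b11 lead to a conflict.

UNSATISFIABLE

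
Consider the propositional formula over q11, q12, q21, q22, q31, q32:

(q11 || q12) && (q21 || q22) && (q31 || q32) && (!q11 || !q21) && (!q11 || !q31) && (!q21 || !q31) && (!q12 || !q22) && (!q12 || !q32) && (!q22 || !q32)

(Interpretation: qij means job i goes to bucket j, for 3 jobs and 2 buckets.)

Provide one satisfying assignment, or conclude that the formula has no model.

Branch on q11: set q11 = true.
The clause (!q21) is unit, so q21 = false.
The clause (q22) is unit, so q22 = true.
The clause (!q31) is unit, so q31 = false.
The clause (q32) is unit, so q32 = true.
But (!q32) is also a unit clause — contradiction.
Backtrack on q11: now try q11 = false.
The clause (q12) is unit, so q12 = true.
The clause (!q22) is unit, so q22 = false.
The clause (q21) is unit, so q21 = true.
The clause (!q31) is unit, so q31 = false.
The clause (q32) is unit, so q32 = true.
But (!q32) is also a unit clause — contradiction.
Both values of q11 lead to a conflict.

UNSATISFIABLE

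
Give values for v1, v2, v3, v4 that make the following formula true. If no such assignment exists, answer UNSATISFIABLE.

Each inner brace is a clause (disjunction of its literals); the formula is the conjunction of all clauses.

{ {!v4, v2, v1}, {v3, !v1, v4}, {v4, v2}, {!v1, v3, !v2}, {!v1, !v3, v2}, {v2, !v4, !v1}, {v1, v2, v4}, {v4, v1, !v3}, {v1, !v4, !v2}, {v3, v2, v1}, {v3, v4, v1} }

v1=true; v2=true; v3=true; v4=false

Case v4 = false:
Unit clause (v2) forces v2 = true.
Case v3 = true:
Unit clause (v1) forces v1 = true.
This assignment satisfies each clause.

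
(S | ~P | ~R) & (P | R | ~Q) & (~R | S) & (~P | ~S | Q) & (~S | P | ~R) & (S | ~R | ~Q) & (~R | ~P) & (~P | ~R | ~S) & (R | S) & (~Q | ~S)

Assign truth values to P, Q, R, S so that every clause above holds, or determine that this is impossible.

P ↦ 0, Q ↦ 0, R ↦ 0, S ↦ 1

Try R = 0.
From the singleton clause (S), S = 1.
From the singleton clause (~Q), Q = 0.
From the singleton clause (~P), P = 0.
All clauses are satisfied.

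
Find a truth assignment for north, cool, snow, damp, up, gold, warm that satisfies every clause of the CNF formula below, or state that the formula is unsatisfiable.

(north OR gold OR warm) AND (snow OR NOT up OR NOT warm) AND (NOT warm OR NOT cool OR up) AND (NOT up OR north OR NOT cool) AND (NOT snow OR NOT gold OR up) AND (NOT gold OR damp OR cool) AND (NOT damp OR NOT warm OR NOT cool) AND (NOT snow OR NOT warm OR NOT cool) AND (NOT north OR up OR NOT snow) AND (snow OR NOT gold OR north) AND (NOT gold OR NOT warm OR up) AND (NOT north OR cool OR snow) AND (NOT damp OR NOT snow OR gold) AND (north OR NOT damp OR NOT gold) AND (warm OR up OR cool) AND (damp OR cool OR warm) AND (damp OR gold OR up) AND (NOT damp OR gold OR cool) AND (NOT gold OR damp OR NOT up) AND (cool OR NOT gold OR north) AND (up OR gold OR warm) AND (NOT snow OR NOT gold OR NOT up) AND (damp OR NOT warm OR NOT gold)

Case north = true:
Case up = true:
Case snow = true:
From the singleton clause (NOT gold), gold = false.
From the singleton clause (NOT damp), damp = false.
Case warm = false:
From the singleton clause (cool), cool = true.
All clauses are satisfied.

north: true,  cool: true,  snow: true,  damp: false,  up: true,  gold: false,  warm: false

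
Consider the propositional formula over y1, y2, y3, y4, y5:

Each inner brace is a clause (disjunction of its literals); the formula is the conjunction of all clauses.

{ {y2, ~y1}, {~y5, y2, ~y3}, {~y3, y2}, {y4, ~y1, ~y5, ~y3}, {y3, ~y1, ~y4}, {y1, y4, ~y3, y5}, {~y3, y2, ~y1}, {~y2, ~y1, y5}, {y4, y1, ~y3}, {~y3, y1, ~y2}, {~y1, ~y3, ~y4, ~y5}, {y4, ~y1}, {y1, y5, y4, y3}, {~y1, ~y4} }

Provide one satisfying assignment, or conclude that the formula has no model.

y1=0,  y2=1,  y3=0,  y4=0,  y5=1

Case y2 = 1:
Case y1 = 0:
Unit clause (~y3) forces y3 = 0.
Case y5 = 1:
Every clause is now satisfied; y4 is unconstrained.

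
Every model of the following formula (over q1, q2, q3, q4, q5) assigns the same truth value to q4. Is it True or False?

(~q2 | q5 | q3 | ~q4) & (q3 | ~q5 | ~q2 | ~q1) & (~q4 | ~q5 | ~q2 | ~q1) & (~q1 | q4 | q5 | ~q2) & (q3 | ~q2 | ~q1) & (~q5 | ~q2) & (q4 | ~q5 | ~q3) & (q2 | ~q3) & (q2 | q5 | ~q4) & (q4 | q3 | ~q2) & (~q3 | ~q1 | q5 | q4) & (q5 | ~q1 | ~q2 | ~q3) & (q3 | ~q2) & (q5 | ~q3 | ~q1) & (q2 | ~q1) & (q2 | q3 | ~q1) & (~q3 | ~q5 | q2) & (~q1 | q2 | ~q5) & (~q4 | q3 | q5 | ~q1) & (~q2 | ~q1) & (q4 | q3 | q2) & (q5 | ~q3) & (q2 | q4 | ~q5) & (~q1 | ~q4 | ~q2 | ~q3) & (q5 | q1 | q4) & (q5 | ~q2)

Suppose q4 = 0.
Try q5 = 0.
(~q3) alone gives q3 = 0.
(~q2) alone gives q2 = 0.
But (q2) is also a unit clause — contradiction.
So q5 must be the other value — set q5 = 1.
(~q2) alone gives q2 = 0.
But (q2) is also a unit clause — contradiction.
Neither q5 = 1 nor q5 = 0 works.
So every satisfying assignment has q4 = True.

True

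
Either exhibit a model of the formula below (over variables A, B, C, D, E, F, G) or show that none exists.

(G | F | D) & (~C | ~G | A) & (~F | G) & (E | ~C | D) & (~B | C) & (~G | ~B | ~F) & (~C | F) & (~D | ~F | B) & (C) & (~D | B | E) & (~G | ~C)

The clause (C) is unit, so C = 1.
The clause (F) is unit, so F = 1.
The clause (G) is unit, so G = 1.
Now (~G) is unsatisfied and unit — conflict.

UNSATISFIABLE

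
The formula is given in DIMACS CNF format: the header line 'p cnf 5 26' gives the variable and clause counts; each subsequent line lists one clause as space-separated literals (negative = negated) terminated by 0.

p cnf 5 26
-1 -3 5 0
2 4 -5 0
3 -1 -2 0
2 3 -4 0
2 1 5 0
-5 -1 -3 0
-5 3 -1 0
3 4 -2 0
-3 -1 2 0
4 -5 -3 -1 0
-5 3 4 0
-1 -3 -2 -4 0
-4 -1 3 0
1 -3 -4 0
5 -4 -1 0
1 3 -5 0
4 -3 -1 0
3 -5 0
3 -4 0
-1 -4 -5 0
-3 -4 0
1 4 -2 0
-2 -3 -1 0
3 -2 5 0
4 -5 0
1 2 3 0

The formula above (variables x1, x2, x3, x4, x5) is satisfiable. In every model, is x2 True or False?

False

Suppose x2 = True.
Case x3 = True:
From the singleton clause (¬x4), x4 = False.
From the singleton clause (¬x1), x1 = False.
That conflicts with the unit clause (x1).
That branch fails; take x3 = False instead.
From the singleton clause (¬x1), x1 = False.
From the singleton clause (x4), x4 = True.
That conflicts with the unit clause (¬x4).
Both values of x3 lead to a conflict.
So every satisfying assignment has x2 = False.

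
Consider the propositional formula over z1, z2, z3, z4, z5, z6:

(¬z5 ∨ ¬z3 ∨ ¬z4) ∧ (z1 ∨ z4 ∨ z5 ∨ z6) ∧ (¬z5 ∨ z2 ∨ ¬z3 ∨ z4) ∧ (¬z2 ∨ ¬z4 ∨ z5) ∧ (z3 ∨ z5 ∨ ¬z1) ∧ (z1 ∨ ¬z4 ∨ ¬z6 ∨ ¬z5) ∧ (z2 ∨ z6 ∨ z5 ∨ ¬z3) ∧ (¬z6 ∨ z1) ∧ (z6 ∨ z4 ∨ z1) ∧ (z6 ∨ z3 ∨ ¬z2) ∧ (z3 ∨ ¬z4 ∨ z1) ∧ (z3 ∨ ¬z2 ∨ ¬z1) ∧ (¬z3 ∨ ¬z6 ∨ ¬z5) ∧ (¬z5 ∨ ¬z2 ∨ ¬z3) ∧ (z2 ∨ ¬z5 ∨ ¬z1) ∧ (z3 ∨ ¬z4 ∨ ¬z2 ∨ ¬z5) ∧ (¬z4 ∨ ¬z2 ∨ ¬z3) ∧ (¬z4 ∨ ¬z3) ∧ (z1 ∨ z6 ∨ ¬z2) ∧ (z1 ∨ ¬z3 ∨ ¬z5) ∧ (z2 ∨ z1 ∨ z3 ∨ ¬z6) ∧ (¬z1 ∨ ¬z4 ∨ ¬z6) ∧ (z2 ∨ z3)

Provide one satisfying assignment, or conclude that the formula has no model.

Suppose z6 = True.
The clause (z1) is unit, so z1 = True.
The clause (¬z4) is unit, so z4 = False.
Suppose z3 = True.
The clause (¬z5) is unit, so z5 = False.
Every clause is now satisfied; z2 is unconstrained.

z1: True,  z2: True,  z3: True,  z4: False,  z5: False,  z6: True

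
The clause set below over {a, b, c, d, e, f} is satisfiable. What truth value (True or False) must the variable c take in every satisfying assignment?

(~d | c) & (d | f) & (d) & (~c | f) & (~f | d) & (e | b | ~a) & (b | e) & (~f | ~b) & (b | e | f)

Suppose c = 0.
(~d) alone gives d = 0.
That conflicts with the unit clause (d).
So every satisfying assignment has c = True.

True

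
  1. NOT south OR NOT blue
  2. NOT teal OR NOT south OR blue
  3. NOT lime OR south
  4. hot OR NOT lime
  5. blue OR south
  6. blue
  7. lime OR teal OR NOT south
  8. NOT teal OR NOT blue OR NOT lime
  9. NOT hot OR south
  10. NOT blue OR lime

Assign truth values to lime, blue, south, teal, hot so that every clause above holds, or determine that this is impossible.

From the singleton clause (blue), blue = true.
From the singleton clause (NOT south), south = false.
From the singleton clause (NOT lime), lime = false.
Now (lime) is unsatisfied and unit — conflict.

UNSATISFIABLE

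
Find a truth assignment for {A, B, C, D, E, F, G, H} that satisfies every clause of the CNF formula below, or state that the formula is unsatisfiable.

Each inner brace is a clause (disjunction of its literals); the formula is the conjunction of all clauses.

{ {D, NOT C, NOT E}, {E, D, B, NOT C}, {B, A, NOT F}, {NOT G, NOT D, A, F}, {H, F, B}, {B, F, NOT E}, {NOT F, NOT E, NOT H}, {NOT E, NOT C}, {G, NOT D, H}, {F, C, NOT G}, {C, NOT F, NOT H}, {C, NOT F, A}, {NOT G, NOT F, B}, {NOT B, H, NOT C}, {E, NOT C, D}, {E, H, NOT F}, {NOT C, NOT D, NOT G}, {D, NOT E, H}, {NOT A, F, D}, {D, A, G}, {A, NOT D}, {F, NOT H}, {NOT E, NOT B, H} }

A ↦ true, B ↦ true, C ↦ true, D ↦ true, E ↦ false, F ↦ true, G ↦ false, H ↦ true

Suppose E = false.
Suppose C = true.
From the singleton clause (D), D = true.
From the singleton clause (NOT G), G = false.
From the singleton clause (H), H = true.
From the singleton clause (A), A = true.
From the singleton clause (F), F = true.
No clause remains; B is free.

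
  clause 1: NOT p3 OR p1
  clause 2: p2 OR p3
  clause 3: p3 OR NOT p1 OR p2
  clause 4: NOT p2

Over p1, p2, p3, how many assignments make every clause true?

There are 2^3 = 8 truth assignments over (p1, p2, p3).
Check each against the 4 clauses (columns in the order p1, p2, p3):
  F F F  ✗ fails (p2 OR p3)
  F F T  ✗ fails (NOT p3 OR p1)
  F T F  ✗ fails (NOT p2)
  F T T  ✗ fails (NOT p3 OR p1)
  T F F  ✗ fails (p2 OR p3)
  T F T  ✓ satisfies all
  T T F  ✗ fails (NOT p2)
  T T T  ✗ fails (NOT p2)
1 of the 8 rows is a model.

1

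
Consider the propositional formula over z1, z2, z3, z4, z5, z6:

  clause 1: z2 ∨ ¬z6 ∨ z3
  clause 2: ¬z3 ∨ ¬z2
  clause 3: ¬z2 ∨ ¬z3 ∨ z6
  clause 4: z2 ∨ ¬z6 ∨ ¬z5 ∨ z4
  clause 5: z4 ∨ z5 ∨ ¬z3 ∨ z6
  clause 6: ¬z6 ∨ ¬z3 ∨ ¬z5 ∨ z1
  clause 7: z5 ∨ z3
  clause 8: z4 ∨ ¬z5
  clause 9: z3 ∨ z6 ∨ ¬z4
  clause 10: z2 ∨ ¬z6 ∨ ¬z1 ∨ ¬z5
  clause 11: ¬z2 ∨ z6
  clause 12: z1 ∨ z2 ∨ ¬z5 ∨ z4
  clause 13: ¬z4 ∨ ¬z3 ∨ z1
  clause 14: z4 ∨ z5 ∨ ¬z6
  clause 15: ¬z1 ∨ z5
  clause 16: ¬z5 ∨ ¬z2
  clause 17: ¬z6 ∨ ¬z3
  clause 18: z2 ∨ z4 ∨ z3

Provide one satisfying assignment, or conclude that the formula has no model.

Suppose z3 = True.
The clause (¬z2) is unit, so z2 = False.
The clause (¬z6) is unit, so z6 = False.
Suppose z4 = True.
The clause (z1) is unit, so z1 = True.
The clause (z5) is unit, so z5 = True.
All clauses are satisfied.

z1: True; z2: False; z3: True; z4: True; z5: True; z6: False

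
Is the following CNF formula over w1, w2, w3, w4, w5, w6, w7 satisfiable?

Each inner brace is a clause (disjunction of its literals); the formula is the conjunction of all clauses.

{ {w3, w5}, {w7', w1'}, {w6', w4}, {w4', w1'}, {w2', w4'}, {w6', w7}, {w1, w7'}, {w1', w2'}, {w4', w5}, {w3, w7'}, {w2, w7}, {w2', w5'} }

Yes

Case w3 = 1:
Case w7 = 0:
The clause (w6') is unit, so w6 = 0.
The clause (w2) is unit, so w2 = 1.
The clause (w4') is unit, so w4 = 0.
The clause (w1') is unit, so w1 = 0.
The clause (w5') is unit, so w5 = 0.
Every clause now holds.
A satisfying assignment: w1=0, w2=1, w3=1, w4=0, w5=0, w6=0, w7=0.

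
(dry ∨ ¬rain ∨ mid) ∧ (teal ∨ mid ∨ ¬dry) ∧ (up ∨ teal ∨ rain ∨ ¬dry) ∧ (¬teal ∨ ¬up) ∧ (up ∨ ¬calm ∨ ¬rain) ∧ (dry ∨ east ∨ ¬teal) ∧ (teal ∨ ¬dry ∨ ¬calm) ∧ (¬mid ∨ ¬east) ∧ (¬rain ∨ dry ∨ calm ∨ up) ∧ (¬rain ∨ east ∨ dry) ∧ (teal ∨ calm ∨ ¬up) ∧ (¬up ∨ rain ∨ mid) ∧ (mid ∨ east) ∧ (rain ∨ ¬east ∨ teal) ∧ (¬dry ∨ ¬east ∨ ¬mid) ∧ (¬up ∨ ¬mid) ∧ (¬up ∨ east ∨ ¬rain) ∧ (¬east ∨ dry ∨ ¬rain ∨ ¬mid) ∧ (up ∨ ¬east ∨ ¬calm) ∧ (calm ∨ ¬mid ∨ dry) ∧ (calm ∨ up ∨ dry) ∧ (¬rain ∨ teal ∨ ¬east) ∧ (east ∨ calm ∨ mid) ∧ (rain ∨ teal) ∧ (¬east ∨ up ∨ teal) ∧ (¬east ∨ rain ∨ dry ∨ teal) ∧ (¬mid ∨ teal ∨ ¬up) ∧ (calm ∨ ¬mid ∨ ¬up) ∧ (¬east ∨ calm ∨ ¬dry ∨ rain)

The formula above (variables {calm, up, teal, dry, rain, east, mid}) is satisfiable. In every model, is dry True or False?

Suppose dry = False.
Suppose rain = False.
(teal) alone gives teal = True.
(¬up) alone gives up = False.
(east) alone gives east = True.
(¬mid) alone gives mid = False.
(¬calm) alone gives calm = False.
But (calm) is also a unit clause — contradiction.
That branch fails; take rain = True instead.
(mid) alone gives mid = True.
(¬east) alone gives east = False.
But (east) is also a unit clause — contradiction.
Neither rain = True nor rain = False works.
So every satisfying assignment has dry = True.

True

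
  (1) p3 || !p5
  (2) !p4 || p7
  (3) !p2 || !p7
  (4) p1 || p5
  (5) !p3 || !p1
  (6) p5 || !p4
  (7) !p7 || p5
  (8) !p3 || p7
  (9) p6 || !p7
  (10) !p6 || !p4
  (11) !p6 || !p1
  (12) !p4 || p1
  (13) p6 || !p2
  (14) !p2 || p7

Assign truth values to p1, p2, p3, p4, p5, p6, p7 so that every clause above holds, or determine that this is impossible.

Try p3 = true.
Unit clause (!p1) forces p1 = false.
Unit clause (p5) forces p5 = true.
Unit clause (p7) forces p7 = true.
Unit clause (!p2) forces p2 = false.
Unit clause (p6) forces p6 = true.
Unit clause (!p4) forces p4 = false.
Every clause now holds.

p1 ↦ false, p2 ↦ false, p3 ↦ true, p4 ↦ false, p5 ↦ true, p6 ↦ true, p7 ↦ true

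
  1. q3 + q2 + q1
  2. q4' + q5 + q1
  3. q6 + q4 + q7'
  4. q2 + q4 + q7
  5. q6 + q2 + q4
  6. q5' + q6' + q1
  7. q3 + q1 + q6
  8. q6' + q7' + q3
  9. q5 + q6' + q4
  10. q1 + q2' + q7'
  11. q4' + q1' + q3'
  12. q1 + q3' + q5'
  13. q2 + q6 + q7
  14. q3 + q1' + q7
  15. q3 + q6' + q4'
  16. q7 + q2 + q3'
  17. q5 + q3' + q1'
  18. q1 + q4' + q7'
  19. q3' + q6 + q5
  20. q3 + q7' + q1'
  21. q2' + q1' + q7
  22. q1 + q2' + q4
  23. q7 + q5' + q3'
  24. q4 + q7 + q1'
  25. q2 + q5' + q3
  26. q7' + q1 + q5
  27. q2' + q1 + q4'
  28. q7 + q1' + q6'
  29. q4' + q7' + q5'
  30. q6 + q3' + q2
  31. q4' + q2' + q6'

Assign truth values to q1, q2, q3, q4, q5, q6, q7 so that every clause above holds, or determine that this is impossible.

Try q3 = 1.
Try q4 = 0.
Try q6 = 1.
From the singleton clause (q5), q5 = 1.
From the singleton clause (q1), q1 = 1.
From the singleton clause (q7), q7 = 1.
No clause remains; q2 is free.

q1: 1; q2: 1; q3: 1; q4: 0; q5: 1; q6: 1; q7: 1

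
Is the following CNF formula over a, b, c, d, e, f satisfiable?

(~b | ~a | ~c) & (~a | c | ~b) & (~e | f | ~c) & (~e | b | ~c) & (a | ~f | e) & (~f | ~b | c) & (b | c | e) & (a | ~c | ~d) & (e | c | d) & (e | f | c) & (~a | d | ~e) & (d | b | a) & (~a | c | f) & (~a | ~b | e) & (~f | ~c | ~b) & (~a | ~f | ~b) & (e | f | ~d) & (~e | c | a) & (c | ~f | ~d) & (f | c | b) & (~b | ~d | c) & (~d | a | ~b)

Case b = 0:
Case e = 0:
Unit clause (c) forces c = 1.
Case a = 1:
Case f = 1:
All clauses hold; d can take either value.
A satisfying assignment: a ↦ 1; b ↦ 0; c ↦ 1; d ↦ 1; e ↦ 0; f ↦ 1.

Satisfiable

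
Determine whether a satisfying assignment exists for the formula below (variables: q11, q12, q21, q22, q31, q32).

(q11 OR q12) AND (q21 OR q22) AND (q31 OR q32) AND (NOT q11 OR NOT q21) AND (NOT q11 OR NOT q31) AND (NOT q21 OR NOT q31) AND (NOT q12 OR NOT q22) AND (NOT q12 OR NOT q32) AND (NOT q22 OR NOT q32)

Suppose q11 = true.
The clause (NOT q21) is unit, so q21 = false.
The clause (q22) is unit, so q22 = true.
The clause (NOT q31) is unit, so q31 = false.
The clause (q32) is unit, so q32 = true.
That conflicts with the unit clause (NOT q32).
That branch fails; take q11 = false instead.
The clause (q12) is unit, so q12 = true.
The clause (NOT q22) is unit, so q22 = false.
The clause (q21) is unit, so q21 = true.
The clause (NOT q31) is unit, so q31 = false.
The clause (q32) is unit, so q32 = true.
That conflicts with the unit clause (NOT q32).
Neither q11 = true nor q11 = false works.
No assignment satisfies every clause.

Unsatisfiable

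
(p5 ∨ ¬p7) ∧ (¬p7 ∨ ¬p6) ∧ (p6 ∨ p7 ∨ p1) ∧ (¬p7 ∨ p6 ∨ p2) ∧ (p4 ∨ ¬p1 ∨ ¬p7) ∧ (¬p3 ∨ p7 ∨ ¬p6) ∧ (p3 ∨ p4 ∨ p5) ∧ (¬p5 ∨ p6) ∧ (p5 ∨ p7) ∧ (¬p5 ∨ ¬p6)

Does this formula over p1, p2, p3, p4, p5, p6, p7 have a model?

Suppose p5 = True.
Unit clause (p6) forces p6 = True.
Now (¬p6) is unsatisfied and unit — conflict.
So p5 must be the other value — set p5 = False.
Unit clause (¬p7) forces p7 = False.
Now (p7) is unsatisfied and unit — conflict.
Neither p5 = True nor p5 = False works.
No assignment satisfies every clause.

No, unsatisfiable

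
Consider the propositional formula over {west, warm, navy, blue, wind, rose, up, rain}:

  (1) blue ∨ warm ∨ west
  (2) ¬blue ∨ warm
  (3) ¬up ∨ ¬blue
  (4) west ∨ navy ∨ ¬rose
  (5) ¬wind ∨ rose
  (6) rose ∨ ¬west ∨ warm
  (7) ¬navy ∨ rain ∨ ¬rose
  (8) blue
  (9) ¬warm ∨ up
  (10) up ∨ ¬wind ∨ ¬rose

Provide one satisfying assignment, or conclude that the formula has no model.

UNSATISFIABLE

Unit clause (blue) forces blue = True.
Unit clause (warm) forces warm = True.
Unit clause (¬up) forces up = False.
Now (up) is unsatisfied and unit — conflict.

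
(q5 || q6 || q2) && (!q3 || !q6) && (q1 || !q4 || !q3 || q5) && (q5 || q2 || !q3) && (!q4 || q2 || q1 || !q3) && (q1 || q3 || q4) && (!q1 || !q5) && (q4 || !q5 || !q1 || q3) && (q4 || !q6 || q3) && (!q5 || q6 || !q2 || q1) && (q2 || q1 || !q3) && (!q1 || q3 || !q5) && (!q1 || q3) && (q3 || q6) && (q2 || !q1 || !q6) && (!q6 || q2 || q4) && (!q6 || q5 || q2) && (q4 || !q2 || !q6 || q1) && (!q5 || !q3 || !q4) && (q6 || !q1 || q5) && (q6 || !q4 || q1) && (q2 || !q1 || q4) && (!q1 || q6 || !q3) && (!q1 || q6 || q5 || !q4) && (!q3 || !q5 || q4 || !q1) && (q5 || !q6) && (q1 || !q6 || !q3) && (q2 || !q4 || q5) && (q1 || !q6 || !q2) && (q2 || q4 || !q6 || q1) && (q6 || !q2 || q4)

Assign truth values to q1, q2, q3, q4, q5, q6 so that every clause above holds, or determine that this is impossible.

q1 ↦ false; q2 ↦ false; q3 ↦ false; q4 ↦ true; q5 ↦ true; q6 ↦ true

Case q3 = false:
Unit clause (!q1) forces q1 = false.
Unit clause (q4) forces q4 = true.
Unit clause (q6) forces q6 = true.
Unit clause (q5) forces q5 = true.
Unit clause (!q2) forces q2 = false.
This assignment satisfies each clause.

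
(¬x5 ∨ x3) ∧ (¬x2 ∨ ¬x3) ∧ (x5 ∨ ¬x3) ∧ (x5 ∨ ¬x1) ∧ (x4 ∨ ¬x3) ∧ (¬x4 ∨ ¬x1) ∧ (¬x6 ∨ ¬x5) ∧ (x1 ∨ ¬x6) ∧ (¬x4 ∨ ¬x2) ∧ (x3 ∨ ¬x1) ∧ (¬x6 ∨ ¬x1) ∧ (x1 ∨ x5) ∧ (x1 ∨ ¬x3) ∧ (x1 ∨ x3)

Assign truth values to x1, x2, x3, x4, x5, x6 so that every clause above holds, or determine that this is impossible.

Branch on x5: set x5 = False.
(¬x3) alone gives x3 = False.
(¬x1) alone gives x1 = False.
Now (x1) is unsatisfied and unit — conflict.
So x5 must be the other value — set x5 = True.
(x3) alone gives x3 = True.
(¬x2) alone gives x2 = False.
(x4) alone gives x4 = True.
(¬x1) alone gives x1 = False.
Now (x1) is unsatisfied and unit — conflict.
Either choice for x5 ends in contradiction.

UNSATISFIABLE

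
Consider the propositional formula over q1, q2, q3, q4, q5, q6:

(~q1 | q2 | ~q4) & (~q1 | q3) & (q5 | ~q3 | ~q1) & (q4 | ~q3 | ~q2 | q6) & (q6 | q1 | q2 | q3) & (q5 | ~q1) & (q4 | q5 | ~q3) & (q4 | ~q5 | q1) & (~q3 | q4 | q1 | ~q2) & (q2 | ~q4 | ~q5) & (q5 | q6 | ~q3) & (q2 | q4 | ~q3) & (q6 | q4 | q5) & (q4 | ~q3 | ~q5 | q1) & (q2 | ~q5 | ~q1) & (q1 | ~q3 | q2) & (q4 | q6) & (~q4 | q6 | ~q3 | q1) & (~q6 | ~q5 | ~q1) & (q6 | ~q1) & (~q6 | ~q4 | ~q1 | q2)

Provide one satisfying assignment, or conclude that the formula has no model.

Case q1 = 0:
Case q4 = 1:
Case q2 = 1:
Case q6 = 1:
No clause remains; q3, q5 are free.

q1=0,  q2=1,  q3=1,  q4=1,  q5=1,  q6=1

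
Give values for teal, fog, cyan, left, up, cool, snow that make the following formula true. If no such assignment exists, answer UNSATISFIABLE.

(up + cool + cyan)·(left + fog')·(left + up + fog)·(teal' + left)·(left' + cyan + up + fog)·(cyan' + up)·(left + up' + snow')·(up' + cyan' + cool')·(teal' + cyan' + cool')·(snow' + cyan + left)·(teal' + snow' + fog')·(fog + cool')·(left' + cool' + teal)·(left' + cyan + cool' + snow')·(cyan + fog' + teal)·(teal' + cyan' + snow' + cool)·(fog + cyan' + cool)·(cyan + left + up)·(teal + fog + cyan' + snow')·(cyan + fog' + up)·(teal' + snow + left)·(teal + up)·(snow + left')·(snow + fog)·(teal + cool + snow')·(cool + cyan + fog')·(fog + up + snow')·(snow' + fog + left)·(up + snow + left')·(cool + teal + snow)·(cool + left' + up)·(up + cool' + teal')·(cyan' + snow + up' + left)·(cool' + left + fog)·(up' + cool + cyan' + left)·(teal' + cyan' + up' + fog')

Branch on left: set left = 1.
Unit clause (snow) forces snow = 1.
Branch on cyan: set cyan = 0.
Unit clause (cool') forces cool = 0.
Unit clause (up) forces up = 1.
Unit clause (teal) forces teal = 1.
Unit clause (fog') forces fog = 0.
All clauses are satisfied.

teal: 1, fog: 0, cyan: 0, left: 1, up: 1, cool: 0, snow: 1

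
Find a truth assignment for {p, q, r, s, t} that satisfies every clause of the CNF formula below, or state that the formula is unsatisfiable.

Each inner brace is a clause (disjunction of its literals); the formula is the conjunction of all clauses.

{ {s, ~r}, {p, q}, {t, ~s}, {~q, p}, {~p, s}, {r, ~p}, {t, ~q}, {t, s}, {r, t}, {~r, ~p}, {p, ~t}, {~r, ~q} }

UNSATISFIABLE

Case s = 1:
The clause (t) is unit, so t = 1.
The clause (p) is unit, so p = 1.
The clause (r) is unit, so r = 1.
But (~r) is also a unit clause — contradiction.
So s must be the other value — set s = 0.
The clause (~r) is unit, so r = 0.
The clause (~p) is unit, so p = 0.
The clause (q) is unit, so q = 1.
But (~q) is also a unit clause — contradiction.
Either choice for s ends in contradiction.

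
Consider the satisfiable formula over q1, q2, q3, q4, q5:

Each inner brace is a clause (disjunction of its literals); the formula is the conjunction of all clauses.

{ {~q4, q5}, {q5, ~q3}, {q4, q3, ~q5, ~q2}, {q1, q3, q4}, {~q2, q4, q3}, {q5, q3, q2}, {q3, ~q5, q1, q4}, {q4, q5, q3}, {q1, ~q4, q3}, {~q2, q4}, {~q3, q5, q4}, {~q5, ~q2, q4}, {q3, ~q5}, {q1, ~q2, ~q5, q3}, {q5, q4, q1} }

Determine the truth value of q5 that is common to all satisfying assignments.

True

Suppose q5 = 0.
Unit clause (~q4) forces q4 = 0.
Unit clause (~q3) forces q3 = 0.
Now (q3) is unsatisfied and unit — conflict.
So every satisfying assignment has q5 = True.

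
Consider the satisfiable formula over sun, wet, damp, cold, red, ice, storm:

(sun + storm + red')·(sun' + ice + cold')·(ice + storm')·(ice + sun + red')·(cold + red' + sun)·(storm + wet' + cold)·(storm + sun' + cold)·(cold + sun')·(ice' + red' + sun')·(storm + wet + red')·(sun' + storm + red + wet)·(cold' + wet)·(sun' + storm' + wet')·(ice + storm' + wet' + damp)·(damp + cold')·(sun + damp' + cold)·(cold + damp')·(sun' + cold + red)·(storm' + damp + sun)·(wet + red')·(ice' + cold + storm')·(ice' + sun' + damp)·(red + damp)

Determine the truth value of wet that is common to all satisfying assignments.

Suppose wet = 0.
The clause (cold') is unit, so cold = 0.
The clause (sun') is unit, so sun = 0.
The clause (red') is unit, so red = 0.
The clause (damp') is unit, so damp = 0.
Now (damp) is unsatisfied and unit — conflict.
So every satisfying assignment has wet = True.

True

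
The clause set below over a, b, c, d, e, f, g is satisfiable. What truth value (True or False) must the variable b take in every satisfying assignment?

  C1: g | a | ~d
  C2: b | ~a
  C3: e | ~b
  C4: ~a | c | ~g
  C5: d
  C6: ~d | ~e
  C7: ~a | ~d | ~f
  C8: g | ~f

False

Suppose b = 1.
(e) alone gives e = 1.
(d) alone gives d = 1.
That conflicts with the unit clause (~d).
So every satisfying assignment has b = False.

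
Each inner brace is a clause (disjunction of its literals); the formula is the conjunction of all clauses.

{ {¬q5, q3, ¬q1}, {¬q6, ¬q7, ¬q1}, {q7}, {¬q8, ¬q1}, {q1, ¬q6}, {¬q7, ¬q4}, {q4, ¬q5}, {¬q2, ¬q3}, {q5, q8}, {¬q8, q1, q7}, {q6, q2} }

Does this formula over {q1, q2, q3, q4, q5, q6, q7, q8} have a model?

Yes, satisfiable

From the singleton clause (q7), q7 = True.
From the singleton clause (¬q4), q4 = False.
From the singleton clause (¬q5), q5 = False.
From the singleton clause (q8), q8 = True.
From the singleton clause (¬q1), q1 = False.
From the singleton clause (¬q6), q6 = False.
From the singleton clause (q2), q2 = True.
From the singleton clause (¬q3), q3 = False.
All clauses are satisfied.
A satisfying assignment: q1 ↦ False; q2 ↦ True; q3 ↦ False; q4 ↦ False; q5 ↦ False; q6 ↦ False; q7 ↦ True; q8 ↦ True.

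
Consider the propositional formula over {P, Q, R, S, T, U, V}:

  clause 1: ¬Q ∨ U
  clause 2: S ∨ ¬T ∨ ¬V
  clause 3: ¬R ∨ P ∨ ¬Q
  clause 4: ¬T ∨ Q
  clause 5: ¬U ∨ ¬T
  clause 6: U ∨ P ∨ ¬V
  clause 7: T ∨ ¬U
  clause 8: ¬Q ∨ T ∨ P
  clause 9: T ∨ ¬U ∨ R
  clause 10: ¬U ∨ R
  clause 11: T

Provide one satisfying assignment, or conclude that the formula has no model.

UNSATISFIABLE

From the singleton clause (T), T = True.
From the singleton clause (Q), Q = True.
From the singleton clause (U), U = True.
But (¬U) is also a unit clause — contradiction.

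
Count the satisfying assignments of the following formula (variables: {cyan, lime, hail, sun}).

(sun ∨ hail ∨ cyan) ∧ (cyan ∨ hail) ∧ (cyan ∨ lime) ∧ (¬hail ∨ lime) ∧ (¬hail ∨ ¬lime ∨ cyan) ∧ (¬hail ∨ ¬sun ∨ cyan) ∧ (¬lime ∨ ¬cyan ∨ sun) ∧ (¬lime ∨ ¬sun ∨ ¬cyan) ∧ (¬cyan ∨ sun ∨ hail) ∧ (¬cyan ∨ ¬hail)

There are 2^4 = 16 truth assignments over (cyan, lime, hail, sun).
Split on cyan. With cyan = True, the clauses containing cyan are satisfied and ¬cyan drops from the rest; 1 of the 2^3 = 8 assignments to the other variables satisfy what remains.
With cyan = False, by the same count on the reduced clause set, 0 assignments work.
(One model: cyan=T, lime=F, hail=F, sun=T.)
Total: 1 + 0 = 1.

1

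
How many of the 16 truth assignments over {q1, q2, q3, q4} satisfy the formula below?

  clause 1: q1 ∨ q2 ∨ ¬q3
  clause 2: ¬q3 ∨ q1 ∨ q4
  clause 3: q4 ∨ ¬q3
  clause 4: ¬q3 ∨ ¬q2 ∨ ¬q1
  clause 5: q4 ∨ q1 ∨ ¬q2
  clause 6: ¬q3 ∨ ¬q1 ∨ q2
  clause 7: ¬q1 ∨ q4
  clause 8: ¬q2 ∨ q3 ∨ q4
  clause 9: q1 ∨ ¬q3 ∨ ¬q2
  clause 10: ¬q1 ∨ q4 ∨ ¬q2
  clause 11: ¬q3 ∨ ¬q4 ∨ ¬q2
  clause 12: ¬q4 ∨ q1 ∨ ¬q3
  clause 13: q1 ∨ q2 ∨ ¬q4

There are 2^4 = 16 truth assignments over (q1, q2, q3, q4).
Check each against the 13 clauses (columns in the order q1, q2, q3, q4):
  F F F F  ✓ satisfies all
  F F F T  ✗ fails (q1 ∨ q2 ∨ ¬q4)
  F F T F  ✗ fails (q1 ∨ q2 ∨ ¬q3)
  F F T T  ✗ fails (q1 ∨ q2 ∨ ¬q3)
  F T F F  ✗ fails (q4 ∨ q1 ∨ ¬q2)
  F T F T  ✓ satisfies all
  F T T F  ✗ fails (¬q3 ∨ q1 ∨ q4)
  F T T T  ✗ fails (q1 ∨ ¬q3 ∨ ¬q2)
  T F F F  ✗ fails (¬q1 ∨ q4)
  T F F T  ✓ satisfies all
  T F T F  ✗ fails (q4 ∨ ¬q3)
  T F T T  ✗ fails (¬q3 ∨ ¬q1 ∨ q2)
  T T F F  ✗ fails (¬q1 ∨ q4)
  T T F T  ✓ satisfies all
  T T T F  ✗ fails (q4 ∨ ¬q3)
  T T T T  ✗ fails (¬q3 ∨ ¬q2 ∨ ¬q1)
4 of the 16 rows are models.

4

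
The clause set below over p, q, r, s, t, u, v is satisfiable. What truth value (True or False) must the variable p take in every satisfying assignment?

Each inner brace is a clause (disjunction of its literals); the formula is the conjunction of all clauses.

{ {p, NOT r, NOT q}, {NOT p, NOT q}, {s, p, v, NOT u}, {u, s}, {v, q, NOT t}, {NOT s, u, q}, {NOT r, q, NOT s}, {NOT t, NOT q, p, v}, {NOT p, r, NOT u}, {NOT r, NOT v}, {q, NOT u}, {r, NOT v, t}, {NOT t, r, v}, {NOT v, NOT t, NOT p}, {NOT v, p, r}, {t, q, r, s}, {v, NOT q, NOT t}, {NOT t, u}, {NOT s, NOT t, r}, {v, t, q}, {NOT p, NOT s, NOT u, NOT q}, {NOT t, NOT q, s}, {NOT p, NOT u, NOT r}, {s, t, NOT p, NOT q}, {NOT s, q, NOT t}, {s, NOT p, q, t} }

False

Suppose p = true.
Unit clause (NOT q) forces q = false.
Unit clause (NOT u) forces u = false.
Unit clause (s) forces s = true.
Now (NOT s) is unsatisfied and unit — conflict.
So every satisfying assignment has p = False.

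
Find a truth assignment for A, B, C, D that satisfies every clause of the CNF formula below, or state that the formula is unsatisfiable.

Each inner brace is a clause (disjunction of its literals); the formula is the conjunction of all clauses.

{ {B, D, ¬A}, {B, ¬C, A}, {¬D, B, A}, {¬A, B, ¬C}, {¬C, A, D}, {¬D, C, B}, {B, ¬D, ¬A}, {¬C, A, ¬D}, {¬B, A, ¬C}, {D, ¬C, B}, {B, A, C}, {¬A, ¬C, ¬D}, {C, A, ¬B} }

Case B = True:
Case A = True:
Case C = False:
No clause remains; D is free.

A: True, B: True, C: False, D: True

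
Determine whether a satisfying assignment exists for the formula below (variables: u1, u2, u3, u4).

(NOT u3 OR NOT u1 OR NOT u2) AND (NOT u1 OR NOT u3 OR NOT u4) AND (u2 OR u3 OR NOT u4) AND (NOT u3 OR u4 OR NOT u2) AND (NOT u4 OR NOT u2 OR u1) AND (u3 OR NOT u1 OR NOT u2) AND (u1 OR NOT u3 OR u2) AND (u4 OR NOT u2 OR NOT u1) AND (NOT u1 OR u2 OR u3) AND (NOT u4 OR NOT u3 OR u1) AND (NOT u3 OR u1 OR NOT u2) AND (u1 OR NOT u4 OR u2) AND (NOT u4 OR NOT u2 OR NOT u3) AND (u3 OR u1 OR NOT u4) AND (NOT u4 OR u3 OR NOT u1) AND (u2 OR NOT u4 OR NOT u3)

Suppose u3 = false.
Suppose u2 = false.
(NOT u4) alone gives u4 = false.
(NOT u1) alone gives u1 = false.
Every clause now holds.
A satisfying assignment: u1 ↦ false,  u2 ↦ false,  u3 ↦ false,  u4 ↦ false.

Satisfiable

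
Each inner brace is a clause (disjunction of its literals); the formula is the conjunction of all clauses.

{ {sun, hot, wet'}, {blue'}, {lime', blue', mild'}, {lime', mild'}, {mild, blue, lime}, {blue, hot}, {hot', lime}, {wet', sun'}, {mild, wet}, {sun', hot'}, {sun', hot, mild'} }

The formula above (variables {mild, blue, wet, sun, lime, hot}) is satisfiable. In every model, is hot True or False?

Suppose hot = 0.
The clause (blue') is unit, so blue = 0.
But (blue) is also a unit clause — contradiction.
So every satisfying assignment has hot = True.

True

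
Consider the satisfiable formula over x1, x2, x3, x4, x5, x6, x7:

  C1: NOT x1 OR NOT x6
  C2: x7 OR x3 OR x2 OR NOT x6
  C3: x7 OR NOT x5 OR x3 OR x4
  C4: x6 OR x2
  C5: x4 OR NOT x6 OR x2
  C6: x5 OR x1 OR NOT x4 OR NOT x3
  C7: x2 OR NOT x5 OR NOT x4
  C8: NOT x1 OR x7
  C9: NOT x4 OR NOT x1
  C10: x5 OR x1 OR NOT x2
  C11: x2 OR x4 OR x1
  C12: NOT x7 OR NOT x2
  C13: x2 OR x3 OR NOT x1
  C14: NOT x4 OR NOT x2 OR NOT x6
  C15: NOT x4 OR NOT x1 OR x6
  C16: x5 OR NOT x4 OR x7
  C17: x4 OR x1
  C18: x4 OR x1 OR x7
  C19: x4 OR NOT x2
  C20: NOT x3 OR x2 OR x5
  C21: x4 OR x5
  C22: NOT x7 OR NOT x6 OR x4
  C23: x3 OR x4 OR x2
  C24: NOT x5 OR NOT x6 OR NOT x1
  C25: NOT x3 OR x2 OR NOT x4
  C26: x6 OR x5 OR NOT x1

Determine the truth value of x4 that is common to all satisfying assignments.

True

Suppose x4 = false.
Unit clause (x1) forces x1 = true.
Unit clause (NOT x6) forces x6 = false.
Unit clause (x2) forces x2 = true.
Now (NOT x2) is unsatisfied and unit — conflict.
So every satisfying assignment has x4 = True.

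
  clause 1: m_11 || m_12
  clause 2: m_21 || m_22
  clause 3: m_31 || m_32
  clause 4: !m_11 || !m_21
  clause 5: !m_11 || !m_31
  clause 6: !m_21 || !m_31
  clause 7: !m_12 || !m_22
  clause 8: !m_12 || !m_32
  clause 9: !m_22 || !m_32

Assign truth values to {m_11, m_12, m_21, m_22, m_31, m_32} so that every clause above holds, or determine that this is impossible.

UNSATISFIABLE

Case m_11 = true:
The clause (!m_21) is unit, so m_21 = false.
The clause (m_22) is unit, so m_22 = true.
The clause (!m_31) is unit, so m_31 = false.
The clause (m_32) is unit, so m_32 = true.
Now (!m_32) is unsatisfied and unit — conflict.
That branch fails; take m_11 = false instead.
The clause (m_12) is unit, so m_12 = true.
The clause (!m_22) is unit, so m_22 = false.
The clause (m_21) is unit, so m_21 = true.
The clause (!m_31) is unit, so m_31 = false.
The clause (m_32) is unit, so m_32 = true.
Now (!m_32) is unsatisfied and unit — conflict.
Either choice for m_11 ends in contradiction.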